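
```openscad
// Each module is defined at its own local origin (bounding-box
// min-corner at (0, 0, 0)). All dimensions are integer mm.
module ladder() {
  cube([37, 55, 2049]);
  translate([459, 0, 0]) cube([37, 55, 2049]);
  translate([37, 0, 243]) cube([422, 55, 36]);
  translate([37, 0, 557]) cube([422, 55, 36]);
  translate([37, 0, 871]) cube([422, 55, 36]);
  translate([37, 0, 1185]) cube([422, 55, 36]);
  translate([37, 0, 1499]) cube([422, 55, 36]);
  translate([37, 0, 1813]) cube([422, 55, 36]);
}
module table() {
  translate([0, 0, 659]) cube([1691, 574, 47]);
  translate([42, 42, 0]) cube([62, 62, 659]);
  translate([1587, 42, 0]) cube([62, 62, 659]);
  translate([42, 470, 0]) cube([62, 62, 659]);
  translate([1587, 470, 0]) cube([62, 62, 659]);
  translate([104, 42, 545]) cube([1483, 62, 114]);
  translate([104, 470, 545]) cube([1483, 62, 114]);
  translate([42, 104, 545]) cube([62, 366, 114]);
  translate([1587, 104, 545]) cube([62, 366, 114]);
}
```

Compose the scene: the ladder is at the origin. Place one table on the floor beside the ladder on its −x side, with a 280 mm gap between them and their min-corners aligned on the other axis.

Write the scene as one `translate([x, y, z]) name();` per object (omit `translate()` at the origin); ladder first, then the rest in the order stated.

ladder();
translate([-1971, 0, 0]) table();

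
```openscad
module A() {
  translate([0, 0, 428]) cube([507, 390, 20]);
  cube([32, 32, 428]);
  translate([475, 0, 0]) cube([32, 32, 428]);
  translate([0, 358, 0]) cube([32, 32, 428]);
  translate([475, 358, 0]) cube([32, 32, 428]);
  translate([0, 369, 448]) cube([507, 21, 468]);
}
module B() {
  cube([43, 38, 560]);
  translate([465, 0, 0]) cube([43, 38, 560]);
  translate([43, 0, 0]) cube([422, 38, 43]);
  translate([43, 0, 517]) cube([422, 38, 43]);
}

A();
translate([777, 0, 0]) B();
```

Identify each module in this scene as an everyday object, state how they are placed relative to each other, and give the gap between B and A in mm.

A is a chair. B is a picture frame. The picture frame is on the floor beside the chair on its +x side. The gap between the picture frame and the chair is 270 mm.

The picture frame's nearest face is 270 mm from the chair's +x face.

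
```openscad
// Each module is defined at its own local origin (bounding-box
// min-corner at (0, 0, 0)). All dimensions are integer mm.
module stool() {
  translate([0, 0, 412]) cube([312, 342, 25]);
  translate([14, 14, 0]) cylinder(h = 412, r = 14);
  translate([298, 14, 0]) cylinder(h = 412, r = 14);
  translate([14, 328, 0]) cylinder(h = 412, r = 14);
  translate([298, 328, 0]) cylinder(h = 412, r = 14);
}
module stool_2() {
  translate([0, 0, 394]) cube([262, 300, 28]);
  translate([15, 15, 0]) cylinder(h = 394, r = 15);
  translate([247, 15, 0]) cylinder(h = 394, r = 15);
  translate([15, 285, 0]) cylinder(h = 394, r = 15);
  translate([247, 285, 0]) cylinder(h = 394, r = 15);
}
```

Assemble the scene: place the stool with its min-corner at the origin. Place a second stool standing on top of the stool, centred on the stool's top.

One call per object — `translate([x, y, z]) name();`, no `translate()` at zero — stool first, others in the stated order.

stool();
translate([25, 21, 437]) stool_2();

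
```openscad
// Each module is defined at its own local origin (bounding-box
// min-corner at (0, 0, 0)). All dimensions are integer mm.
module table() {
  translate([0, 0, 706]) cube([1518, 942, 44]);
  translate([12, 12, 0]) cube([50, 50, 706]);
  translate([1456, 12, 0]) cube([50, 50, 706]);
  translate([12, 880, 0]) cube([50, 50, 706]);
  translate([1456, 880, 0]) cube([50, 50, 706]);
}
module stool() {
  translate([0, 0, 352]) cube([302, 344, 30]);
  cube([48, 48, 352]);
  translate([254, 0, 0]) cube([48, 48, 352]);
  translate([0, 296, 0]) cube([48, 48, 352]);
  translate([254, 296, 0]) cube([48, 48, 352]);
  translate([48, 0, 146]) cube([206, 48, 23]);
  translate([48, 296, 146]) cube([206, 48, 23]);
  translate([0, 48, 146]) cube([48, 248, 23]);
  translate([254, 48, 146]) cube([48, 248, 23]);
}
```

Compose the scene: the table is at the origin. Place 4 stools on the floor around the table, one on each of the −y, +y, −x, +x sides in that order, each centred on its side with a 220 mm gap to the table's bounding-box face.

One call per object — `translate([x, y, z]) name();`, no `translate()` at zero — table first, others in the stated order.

table();
translate([608, -564, 0]) stool();
translate([608, 1162, 0]) stool();
translate([-522, 299, 0]) stool();
translate([1738, 299, 0]) stool();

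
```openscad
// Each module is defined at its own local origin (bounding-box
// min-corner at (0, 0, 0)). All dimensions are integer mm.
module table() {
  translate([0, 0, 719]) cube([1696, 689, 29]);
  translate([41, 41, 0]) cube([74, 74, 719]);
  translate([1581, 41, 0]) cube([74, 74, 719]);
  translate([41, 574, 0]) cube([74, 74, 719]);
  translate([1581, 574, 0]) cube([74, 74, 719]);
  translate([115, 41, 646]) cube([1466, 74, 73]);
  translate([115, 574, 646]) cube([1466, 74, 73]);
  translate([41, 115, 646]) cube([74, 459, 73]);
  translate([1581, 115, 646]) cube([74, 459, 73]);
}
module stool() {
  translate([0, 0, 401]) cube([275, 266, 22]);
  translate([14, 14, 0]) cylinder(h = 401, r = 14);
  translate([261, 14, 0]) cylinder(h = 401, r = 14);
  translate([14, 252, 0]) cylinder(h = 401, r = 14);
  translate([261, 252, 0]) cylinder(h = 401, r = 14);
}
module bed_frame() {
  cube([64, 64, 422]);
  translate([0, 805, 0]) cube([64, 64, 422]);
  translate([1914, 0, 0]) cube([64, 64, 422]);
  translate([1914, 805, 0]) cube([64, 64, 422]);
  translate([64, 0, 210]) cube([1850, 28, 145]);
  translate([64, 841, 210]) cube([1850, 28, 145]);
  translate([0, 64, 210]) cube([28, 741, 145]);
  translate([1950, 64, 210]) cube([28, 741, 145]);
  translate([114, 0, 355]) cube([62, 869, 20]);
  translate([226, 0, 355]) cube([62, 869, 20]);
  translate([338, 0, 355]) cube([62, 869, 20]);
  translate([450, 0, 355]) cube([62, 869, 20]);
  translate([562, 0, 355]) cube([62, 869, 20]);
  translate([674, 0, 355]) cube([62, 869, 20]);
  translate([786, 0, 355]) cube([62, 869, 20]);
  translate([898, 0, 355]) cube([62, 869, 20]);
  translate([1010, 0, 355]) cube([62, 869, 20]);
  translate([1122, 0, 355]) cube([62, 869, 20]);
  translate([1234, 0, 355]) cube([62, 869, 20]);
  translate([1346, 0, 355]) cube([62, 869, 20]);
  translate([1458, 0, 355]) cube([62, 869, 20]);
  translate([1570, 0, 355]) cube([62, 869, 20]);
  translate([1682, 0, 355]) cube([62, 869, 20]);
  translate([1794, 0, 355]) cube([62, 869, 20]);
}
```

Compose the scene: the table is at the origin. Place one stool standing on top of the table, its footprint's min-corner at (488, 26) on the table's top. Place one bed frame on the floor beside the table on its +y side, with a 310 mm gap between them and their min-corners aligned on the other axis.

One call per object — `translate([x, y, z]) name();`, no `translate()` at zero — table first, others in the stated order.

table();
translate([488, 26, 748]) stool();
translate([0, 999, 0]) bed_frame();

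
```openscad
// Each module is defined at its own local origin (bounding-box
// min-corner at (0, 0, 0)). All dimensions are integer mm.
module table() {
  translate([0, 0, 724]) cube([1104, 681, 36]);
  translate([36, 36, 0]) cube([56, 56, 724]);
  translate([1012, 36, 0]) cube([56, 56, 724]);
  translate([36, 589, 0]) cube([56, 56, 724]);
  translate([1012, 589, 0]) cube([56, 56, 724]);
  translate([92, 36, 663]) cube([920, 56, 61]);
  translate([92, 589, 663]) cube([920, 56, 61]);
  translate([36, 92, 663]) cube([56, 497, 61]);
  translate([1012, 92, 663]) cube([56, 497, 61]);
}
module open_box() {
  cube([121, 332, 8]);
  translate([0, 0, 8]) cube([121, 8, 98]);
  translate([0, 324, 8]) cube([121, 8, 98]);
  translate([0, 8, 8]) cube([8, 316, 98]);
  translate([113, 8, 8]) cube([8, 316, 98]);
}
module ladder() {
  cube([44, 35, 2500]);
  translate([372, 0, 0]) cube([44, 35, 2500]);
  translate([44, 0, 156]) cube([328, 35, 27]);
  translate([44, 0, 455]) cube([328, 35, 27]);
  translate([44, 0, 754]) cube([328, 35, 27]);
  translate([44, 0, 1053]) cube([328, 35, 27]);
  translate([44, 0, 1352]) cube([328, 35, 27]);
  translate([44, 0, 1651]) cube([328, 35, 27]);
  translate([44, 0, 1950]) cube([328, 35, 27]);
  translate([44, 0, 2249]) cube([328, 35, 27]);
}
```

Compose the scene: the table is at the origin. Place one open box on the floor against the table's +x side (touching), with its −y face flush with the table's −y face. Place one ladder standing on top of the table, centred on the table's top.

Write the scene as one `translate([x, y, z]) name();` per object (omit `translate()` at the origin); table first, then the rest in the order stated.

table();
translate([1104, 0, 0]) open_box();
translate([344, 323, 760]) ladder();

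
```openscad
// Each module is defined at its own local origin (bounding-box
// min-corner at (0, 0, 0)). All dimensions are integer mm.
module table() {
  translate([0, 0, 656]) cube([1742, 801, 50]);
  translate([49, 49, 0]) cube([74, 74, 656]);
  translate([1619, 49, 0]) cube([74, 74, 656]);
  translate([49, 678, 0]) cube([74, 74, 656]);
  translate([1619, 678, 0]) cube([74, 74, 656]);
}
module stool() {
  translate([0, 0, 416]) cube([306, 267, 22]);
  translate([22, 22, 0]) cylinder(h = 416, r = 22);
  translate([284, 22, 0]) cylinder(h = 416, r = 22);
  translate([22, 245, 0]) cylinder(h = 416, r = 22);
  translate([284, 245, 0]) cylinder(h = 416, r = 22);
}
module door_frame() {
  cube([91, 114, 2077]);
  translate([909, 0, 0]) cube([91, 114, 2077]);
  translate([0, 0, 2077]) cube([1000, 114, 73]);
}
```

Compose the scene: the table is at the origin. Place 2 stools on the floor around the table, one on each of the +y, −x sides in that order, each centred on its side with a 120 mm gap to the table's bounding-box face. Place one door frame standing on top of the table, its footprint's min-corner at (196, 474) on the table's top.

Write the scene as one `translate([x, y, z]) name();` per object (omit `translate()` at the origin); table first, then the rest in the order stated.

table();
translate([718, 921, 0]) stool();
translate([-426, 267, 0]) stool();
translate([196, 474, 706]) door_frame();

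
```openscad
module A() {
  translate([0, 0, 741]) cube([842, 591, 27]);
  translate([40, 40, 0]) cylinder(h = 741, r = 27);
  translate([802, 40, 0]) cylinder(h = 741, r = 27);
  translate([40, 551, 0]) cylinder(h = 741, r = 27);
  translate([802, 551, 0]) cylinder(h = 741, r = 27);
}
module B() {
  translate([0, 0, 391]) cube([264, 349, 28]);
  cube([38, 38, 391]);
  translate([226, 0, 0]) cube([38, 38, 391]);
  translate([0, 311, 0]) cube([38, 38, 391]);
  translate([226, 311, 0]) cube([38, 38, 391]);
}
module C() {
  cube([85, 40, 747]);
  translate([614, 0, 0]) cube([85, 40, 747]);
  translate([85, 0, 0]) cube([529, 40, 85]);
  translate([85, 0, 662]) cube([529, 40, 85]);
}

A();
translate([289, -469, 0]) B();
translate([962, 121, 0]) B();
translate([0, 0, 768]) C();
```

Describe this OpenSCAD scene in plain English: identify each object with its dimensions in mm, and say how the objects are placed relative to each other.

A is a table with a 842×591 mm rectangular top, 27 mm thick, top surface at z = 768 mm, supported by four round legs of 54 mm diameter, each leg's bounding box inset 13 mm from the nearest pair of top edges, running from the floor.

B is a four-legged stool. The seat is 264×349 mm, 28 mm thick, top at z = 419 mm. It stands on four square legs, each 38×38 mm in cross-section, from z = 0 to the seat underside, each flush with a corner of the seat.

C is a picture frame with a 529×577 mm rectangular opening (x by z) and a uniform 85 mm border on every side. Frame depth is 40 mm along y. It is built from two vertical stiles running the full outside height and two horizontal rails spanning the gap between the stiles.

Two stools sit around the table at the −y, +x sides. The picture frame is on top of the table.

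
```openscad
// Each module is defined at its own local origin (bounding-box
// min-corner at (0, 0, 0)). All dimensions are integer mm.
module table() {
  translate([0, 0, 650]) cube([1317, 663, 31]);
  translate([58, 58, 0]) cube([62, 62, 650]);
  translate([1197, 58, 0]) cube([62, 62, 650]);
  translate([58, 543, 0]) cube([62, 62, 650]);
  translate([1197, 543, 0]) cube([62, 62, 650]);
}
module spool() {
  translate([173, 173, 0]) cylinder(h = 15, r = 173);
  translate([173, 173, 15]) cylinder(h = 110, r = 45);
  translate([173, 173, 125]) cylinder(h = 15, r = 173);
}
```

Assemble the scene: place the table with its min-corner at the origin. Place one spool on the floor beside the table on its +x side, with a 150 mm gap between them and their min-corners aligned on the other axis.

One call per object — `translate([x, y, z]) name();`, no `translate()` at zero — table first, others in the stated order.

table();
translate([1467, 0, 0]) spool();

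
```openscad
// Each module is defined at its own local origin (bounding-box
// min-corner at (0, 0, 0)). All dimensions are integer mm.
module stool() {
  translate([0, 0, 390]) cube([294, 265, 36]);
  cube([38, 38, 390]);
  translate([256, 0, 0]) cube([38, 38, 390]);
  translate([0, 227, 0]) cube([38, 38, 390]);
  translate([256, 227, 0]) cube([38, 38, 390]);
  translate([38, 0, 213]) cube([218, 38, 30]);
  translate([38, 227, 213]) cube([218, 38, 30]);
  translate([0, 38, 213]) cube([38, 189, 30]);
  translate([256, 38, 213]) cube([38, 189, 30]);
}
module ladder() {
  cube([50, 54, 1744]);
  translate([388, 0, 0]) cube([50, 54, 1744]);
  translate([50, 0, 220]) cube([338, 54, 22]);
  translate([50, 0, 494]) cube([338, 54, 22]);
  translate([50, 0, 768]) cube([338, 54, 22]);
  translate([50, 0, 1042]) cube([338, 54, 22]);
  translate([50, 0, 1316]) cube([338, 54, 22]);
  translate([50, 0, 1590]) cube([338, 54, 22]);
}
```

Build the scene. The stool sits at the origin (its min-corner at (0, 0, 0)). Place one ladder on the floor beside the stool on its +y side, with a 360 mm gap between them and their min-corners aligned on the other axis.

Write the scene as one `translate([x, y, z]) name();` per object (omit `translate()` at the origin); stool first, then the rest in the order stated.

stool();
translate([0, 625, 0]) ladder();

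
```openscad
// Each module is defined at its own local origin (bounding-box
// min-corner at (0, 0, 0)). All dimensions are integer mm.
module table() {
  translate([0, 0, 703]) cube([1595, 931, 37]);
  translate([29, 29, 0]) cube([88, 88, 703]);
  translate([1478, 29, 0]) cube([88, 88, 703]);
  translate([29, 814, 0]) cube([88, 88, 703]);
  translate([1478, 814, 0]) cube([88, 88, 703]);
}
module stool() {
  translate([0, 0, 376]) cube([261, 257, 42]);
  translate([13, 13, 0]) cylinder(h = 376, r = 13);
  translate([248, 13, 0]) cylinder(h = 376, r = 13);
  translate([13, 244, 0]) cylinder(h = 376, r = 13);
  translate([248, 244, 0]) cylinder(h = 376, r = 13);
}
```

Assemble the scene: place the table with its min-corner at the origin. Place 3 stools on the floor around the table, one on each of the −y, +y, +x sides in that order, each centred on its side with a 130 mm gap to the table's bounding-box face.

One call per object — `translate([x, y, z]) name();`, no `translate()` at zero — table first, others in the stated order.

table();
translate([667, -387, 0]) stool();
translate([667, 1061, 0]) stool();
translate([1725, 337, 0]) stool();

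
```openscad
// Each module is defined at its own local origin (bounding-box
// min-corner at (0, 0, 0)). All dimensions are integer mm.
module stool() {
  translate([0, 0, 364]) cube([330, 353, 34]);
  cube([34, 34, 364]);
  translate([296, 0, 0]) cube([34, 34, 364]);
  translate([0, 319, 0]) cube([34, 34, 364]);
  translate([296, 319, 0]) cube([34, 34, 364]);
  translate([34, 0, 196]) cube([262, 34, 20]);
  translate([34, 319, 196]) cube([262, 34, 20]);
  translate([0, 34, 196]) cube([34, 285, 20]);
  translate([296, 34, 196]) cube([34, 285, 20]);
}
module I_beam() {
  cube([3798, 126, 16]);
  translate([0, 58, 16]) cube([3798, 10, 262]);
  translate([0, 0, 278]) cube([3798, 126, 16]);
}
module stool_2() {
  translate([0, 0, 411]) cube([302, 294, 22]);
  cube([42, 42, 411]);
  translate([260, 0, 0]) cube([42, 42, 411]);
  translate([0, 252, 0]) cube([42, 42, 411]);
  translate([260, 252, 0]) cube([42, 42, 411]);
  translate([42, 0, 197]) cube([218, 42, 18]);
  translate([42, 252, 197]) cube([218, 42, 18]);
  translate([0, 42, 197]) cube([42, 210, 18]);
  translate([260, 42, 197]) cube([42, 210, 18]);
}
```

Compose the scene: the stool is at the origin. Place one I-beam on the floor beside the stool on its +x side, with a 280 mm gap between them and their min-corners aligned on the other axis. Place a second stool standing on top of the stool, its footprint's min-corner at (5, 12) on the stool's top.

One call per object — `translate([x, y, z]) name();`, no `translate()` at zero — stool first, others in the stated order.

stool();
translate([610, 0, 0]) I_beam();
translate([5, 12, 398]) stool_2();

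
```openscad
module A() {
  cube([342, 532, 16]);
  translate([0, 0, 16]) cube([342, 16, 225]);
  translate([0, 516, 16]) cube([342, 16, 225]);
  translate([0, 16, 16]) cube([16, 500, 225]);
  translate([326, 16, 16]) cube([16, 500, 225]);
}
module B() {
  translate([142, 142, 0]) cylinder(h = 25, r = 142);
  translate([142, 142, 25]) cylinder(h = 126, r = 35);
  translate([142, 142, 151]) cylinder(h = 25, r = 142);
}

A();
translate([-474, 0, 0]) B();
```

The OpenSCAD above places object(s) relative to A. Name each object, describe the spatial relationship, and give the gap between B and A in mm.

The spool's nearest face is 190 mm from the open box's −x face.

A is an open box. B is a spool. The spool is on the floor beside the open box on its −x side. The gap between the spool and the open box is 190 mm.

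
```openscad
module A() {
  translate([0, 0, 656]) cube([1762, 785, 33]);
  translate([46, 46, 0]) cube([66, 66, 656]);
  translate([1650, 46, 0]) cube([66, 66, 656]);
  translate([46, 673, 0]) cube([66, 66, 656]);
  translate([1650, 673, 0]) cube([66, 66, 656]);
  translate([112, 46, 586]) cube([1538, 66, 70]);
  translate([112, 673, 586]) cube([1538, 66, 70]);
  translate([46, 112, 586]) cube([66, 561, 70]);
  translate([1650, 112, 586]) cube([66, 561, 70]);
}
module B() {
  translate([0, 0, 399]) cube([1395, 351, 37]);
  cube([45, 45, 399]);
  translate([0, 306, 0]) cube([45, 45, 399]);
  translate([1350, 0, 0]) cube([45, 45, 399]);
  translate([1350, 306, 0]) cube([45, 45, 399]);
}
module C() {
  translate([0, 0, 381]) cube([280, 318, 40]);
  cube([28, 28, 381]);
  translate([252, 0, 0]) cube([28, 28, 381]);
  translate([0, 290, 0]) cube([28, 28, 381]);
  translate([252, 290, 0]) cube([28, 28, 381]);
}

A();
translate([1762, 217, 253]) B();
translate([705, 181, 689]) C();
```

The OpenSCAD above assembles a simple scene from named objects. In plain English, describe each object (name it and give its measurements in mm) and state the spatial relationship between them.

A is a table: top 1762 mm (x) × 785 mm (y), 33 mm thick, upper face at z = 689 mm, on four 66×66 mm square legs, each inset 46 mm from the nearest pair of top edges, running from z = 0 to the bottom of the top. Four apron rails, 66 mm thick and 70 mm tall, run between adjacent legs with their top edges flush with the underside of the top and their outer faces flush with the legs' outer faces.

B is a long wooden bench with a 1395 mm (x) × 351 mm (y) seat, 37 mm thick, its top surface 436 mm above the floor. Four 45 mm square legs at the seat corners, flush with the edges, run from z = 0 to the seat underside.

C is a simple wooden stool: a rectangular seat 280 mm (x) by 318 mm (y), 40 mm thick, top face at z = 421 mm, on four square legs, each 28×28 mm in cross-section. The legs rest on z = 0, each flush with a corner of the seat.

The bench is beside the table with their tops flush at z = 689. The stool is on top of the table.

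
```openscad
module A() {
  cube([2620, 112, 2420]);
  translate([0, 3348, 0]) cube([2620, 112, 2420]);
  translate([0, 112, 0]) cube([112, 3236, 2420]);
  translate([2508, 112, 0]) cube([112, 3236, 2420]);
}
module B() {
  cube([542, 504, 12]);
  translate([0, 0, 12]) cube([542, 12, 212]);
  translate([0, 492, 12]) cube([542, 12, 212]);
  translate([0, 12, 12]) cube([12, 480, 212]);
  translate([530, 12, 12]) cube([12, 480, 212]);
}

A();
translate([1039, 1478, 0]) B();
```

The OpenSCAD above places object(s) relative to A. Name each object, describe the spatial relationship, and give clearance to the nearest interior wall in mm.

A is a house frame. B is an open box. The open box sits inside the house frame, centred. The clearance to the nearest interior wall is 927 mm.

Clearances: x = 927, y = 1366; minimum 927 mm.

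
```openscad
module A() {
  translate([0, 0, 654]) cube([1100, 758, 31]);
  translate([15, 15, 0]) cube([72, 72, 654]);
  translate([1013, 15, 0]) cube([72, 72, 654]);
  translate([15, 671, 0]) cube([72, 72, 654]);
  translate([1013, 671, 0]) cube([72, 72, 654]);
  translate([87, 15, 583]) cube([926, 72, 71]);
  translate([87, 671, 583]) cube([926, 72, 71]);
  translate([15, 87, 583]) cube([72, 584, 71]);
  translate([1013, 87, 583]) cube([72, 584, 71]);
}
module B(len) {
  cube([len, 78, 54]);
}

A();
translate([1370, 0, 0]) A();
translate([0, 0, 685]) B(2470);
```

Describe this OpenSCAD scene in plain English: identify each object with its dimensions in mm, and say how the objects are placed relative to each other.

A is a rectangular dining table. The top is 1100×758×31 mm with its upper surface at z = 685 mm. It stands on four 72×72 mm square legs, each inset 15 mm from the nearest pair of top edges, running from the floor to the underside of the top. Four apron rails, 72 mm thick and 71 mm tall, run between adjacent legs with their top edges flush with the underside of the top and their outer faces flush with the legs' outer faces.

B is a rectangular beam 2470 mm long (x), 78 mm deep (y), 54 mm thick (z).

The beam spans the tops of two tables placed 270 mm apart, resting at z = 685 mm.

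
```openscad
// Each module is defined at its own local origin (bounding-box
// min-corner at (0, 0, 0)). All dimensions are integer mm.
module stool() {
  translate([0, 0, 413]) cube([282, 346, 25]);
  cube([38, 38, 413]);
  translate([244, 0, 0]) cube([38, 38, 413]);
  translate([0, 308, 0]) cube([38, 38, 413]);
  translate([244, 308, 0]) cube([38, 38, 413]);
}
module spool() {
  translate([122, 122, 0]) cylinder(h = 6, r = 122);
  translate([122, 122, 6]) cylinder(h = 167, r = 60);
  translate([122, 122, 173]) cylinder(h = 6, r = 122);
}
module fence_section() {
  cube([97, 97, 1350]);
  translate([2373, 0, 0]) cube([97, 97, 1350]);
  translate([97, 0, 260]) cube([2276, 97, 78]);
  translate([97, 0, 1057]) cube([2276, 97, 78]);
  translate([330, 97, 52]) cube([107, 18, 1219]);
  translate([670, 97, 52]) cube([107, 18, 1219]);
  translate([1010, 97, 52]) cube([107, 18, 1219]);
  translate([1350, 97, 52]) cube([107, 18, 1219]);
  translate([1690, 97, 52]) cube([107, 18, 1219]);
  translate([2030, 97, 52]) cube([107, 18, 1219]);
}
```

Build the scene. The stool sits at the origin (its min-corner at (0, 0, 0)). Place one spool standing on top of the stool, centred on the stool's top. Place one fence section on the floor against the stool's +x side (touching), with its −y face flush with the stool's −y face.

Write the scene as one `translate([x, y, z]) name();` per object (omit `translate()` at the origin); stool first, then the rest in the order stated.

stool();
translate([19, 51, 438]) spool();
translate([282, 0, 0]) fence_section();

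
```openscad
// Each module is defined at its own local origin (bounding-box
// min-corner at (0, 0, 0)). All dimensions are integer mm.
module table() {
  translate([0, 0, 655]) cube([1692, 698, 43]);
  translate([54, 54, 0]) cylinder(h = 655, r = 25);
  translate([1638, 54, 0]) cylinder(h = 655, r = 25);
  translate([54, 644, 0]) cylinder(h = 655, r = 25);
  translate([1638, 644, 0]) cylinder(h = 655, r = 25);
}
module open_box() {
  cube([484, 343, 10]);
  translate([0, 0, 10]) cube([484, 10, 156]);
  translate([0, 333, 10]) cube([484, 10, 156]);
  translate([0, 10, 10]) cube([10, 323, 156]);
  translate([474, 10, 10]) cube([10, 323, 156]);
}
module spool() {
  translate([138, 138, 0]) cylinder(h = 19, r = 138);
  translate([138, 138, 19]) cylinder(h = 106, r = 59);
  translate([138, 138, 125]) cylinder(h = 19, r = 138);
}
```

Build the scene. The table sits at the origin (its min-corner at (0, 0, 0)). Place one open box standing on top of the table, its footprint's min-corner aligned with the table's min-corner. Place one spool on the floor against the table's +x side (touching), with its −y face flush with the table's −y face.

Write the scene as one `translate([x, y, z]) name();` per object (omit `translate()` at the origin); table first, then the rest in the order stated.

table();
translate([0, 0, 698]) open_box();
translate([1692, 0, 0]) spool();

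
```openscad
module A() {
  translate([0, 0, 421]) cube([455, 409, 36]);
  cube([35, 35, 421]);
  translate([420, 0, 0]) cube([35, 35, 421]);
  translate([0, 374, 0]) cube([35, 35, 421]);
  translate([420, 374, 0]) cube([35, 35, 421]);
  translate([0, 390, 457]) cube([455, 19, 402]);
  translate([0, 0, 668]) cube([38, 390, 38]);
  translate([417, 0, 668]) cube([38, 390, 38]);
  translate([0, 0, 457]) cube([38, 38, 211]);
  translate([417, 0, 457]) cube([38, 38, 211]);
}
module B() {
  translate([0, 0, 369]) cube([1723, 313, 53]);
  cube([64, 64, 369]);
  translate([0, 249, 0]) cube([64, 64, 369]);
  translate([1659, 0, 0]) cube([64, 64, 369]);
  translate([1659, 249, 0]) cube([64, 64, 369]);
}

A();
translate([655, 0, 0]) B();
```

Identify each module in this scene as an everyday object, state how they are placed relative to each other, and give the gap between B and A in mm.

The bench's nearest face is 200 mm from the chair's +x face.

A is a chair. B is a bench. The bench is on the floor beside the chair on its +x side. The gap between the bench and the chair is 200 mm.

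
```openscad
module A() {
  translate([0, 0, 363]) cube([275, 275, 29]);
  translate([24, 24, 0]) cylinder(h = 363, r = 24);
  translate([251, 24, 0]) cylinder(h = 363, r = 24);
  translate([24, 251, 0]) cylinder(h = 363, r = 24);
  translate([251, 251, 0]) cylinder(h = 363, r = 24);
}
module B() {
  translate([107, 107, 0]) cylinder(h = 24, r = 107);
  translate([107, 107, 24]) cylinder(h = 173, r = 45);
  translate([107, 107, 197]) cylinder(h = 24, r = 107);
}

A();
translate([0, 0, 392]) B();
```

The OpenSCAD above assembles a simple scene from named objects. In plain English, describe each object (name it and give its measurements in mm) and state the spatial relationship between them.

A is a four-legged stool. The seat is a 275×275×29 mm slab whose top surface is at z = 392 mm; four round legs, each 48 mm in diameter, run from the floor (z = 0) to the underside of the seat, each leg's axis is inset half a diameter from the nearest pair of seat edges (so the leg's bounding box is flush with the corner).

B is a spool: two coaxial disc flanges of radius 107 mm and thickness 24 mm, joined by a core cylinder of radius 45 mm and height 173 mm. The lower flange rests on z = 0 and the three cylinders share a vertical axis.

The spool is on top of the stool.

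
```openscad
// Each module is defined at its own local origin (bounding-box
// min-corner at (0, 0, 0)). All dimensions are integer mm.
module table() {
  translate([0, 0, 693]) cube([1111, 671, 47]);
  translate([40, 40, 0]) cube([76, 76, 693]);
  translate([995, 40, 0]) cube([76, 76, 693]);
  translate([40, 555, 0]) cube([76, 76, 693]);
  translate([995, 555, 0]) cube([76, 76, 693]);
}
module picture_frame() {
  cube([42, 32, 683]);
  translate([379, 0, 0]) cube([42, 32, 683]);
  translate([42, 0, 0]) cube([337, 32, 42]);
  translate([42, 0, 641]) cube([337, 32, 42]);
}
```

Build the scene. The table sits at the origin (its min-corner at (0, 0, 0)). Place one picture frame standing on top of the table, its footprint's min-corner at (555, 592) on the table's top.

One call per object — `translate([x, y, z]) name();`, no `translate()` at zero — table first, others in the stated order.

table();
translate([555, 592, 740]) picture_frame();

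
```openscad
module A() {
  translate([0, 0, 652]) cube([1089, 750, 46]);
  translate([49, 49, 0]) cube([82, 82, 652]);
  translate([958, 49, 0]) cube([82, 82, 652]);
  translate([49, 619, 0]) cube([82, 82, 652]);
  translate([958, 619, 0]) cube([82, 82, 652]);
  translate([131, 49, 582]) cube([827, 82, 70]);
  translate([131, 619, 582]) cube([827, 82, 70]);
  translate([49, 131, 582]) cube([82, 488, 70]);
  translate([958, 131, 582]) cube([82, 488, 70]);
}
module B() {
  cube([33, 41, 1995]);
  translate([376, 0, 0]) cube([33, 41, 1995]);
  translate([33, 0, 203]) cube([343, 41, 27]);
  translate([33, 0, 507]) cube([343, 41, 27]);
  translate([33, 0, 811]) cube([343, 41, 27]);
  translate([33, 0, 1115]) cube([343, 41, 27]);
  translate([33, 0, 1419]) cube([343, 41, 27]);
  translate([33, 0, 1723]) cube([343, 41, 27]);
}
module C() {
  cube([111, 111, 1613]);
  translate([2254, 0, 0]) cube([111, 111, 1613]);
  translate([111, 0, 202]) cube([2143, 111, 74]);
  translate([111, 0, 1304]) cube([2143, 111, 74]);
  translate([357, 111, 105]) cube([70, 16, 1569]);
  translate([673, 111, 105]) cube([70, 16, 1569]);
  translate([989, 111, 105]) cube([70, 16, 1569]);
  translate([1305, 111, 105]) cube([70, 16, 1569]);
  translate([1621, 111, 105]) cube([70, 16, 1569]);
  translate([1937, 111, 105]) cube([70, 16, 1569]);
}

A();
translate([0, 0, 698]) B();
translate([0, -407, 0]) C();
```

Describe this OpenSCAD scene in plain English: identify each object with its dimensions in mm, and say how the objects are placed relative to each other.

A is a rectangular dining table. The top is 1089×750×46 mm with its upper surface at z = 698 mm. It stands on four 82×82 mm square legs, each inset 49 mm from the nearest pair of top edges, running from the floor to the underside of the top. Four apron rails, 82 mm thick and 70 mm tall, run between adjacent legs with their top edges flush with the underside of the top and their outer faces flush with the legs' outer faces.

B is a straight ladder. Two 33×41 mm vertical rails, 1995 mm tall, stand 409 mm apart (outside-to-outside) with their front faces coplanar on the −y side. 6 rungs, each 41 mm deep and 27 mm tall, span between the inner faces of the rails, front faces flush with the rails. The lowest rung's underside is at z = 203 mm and rungs are spaced 304 mm apart (underside to underside).

C is a fence section. Two 111×111 mm posts, 1613 mm tall, stand on the floor with a clear span of 2143 mm between their inner faces. Two horizontal rails of 111×74 mm section span the gap between the posts with their undersides at z = 202 mm and z = 1304 mm, flush with the posts' −y face. 6 pickets, each 70 mm wide, 16 mm thick and 1569 mm tall, are fixed to the +y face of the rails with their bottoms at z = 105 mm, evenly spaced across the span with equal gaps (rounded down to the nearest mm) at the −x end and between each pair — any rounding remainder accumulates at the +x end.

The ladder is on top of the table. The fence section is on the floor beside the table on its −y side.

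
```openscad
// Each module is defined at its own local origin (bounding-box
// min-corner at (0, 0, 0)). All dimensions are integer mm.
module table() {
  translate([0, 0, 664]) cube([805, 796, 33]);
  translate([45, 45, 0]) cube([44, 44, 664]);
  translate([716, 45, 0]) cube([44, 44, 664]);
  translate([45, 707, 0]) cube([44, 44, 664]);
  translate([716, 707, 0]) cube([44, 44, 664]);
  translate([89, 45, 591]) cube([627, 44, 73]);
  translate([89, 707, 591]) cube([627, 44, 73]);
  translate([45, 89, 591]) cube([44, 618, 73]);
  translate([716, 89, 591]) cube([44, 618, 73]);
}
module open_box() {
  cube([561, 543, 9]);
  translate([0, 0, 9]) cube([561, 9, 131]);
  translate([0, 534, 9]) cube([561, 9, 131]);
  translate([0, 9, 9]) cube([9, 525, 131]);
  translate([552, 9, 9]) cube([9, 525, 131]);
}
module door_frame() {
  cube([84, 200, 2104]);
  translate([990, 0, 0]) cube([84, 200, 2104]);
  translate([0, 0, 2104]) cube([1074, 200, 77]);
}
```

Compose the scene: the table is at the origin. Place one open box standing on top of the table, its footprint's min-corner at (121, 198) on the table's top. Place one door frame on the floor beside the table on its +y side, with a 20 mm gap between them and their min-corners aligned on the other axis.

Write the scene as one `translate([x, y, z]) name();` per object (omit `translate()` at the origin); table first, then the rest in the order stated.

table();
translate([121, 198, 697]) open_box();
translate([0, 816, 0]) door_frame();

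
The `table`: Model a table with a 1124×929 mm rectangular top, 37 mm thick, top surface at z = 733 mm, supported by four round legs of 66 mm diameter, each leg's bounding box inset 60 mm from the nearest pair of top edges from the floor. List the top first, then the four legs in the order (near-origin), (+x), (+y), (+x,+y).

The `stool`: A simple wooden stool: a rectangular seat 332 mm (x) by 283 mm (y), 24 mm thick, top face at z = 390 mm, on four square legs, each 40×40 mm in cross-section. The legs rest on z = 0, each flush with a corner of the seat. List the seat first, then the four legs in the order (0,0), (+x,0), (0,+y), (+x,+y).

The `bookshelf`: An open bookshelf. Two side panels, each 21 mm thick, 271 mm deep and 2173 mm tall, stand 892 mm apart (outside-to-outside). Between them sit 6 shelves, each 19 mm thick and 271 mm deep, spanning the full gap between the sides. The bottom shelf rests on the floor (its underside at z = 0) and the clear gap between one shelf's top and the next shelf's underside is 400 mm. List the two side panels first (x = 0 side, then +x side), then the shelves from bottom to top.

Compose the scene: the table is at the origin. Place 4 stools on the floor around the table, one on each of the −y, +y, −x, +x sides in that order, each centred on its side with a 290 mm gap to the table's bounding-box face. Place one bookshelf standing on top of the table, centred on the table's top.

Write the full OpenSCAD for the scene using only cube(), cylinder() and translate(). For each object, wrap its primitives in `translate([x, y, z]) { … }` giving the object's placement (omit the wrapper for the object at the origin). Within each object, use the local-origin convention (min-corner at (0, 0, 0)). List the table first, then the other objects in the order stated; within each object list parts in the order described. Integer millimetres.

translate([0, 0, 696]) cube([1124, 929, 37]);
translate([93, 93, 0]) cylinder(h = 696, r = 33);
translate([1031, 93, 0]) cylinder(h = 696, r = 33);
translate([93, 836, 0]) cylinder(h = 696, r = 33);
translate([1031, 836, 0]) cylinder(h = 696, r = 33);
translate([396, -573, 0]) {
  translate([0, 0, 366]) cube([332, 283, 24]);
  cube([40, 40, 366]);
  translate([292, 0, 0]) cube([40, 40, 366]);
  translate([0, 243, 0]) cube([40, 40, 366]);
  translate([292, 243, 0]) cube([40, 40, 366]);
}
translate([396, 1219, 0]) {
  translate([0, 0, 366]) cube([332, 283, 24]);
  cube([40, 40, 366]);
  translate([292, 0, 0]) cube([40, 40, 366]);
  translate([0, 243, 0]) cube([40, 40, 366]);
  translate([292, 243, 0]) cube([40, 40, 366]);
}
translate([-622, 323, 0]) {
  translate([0, 0, 366]) cube([332, 283, 24]);
  cube([40, 40, 366]);
  translate([292, 0, 0]) cube([40, 40, 366]);
  translate([0, 243, 0]) cube([40, 40, 366]);
  translate([292, 243, 0]) cube([40, 40, 366]);
}
translate([1414, 323, 0]) {
  translate([0, 0, 366]) cube([332, 283, 24]);
  cube([40, 40, 366]);
  translate([292, 0, 0]) cube([40, 40, 366]);
  translate([0, 243, 0]) cube([40, 40, 366]);
  translate([292, 243, 0]) cube([40, 40, 366]);
}
translate([116, 329, 733]) {
  cube([21, 271, 2173]);
  translate([871, 0, 0]) cube([21, 271, 2173]);
  translate([21, 0, 0]) cube([850, 271, 19]);
  translate([21, 0, 419]) cube([850, 271, 19]);
  translate([21, 0, 838]) cube([850, 271, 19]);
  translate([21, 0, 1257]) cube([850, 271, 19]);
  translate([21, 0, 1676]) cube([850, 271, 19]);
  translate([21, 0, 2095]) cube([850, 271, 19]);
}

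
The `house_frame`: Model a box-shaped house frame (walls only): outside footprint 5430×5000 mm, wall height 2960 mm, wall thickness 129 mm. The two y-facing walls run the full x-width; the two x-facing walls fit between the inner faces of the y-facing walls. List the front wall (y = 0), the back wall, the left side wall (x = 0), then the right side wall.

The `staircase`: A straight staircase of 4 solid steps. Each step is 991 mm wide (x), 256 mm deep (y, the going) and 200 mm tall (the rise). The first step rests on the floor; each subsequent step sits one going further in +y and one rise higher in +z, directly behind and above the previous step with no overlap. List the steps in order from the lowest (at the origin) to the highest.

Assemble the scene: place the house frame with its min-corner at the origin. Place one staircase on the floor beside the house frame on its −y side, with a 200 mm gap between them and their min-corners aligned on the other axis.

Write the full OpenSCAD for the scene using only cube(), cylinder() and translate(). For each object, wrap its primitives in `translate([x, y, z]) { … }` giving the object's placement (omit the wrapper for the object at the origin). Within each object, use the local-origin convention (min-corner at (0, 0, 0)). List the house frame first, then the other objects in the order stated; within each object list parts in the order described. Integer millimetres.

cube([5430, 129, 2960]);
translate([0, 4871, 0]) cube([5430, 129, 2960]);
translate([0, 129, 0]) cube([129, 4742, 2960]);
translate([5301, 129, 0]) cube([129, 4742, 2960]);
translate([0, -1224, 0]) {
  cube([991, 256, 200]);
  translate([0, 256, 200]) cube([991, 256, 200]);
  translate([0, 512, 400]) cube([991, 256, 200]);
  translate([0, 768, 600]) cube([991, 256, 200]);
}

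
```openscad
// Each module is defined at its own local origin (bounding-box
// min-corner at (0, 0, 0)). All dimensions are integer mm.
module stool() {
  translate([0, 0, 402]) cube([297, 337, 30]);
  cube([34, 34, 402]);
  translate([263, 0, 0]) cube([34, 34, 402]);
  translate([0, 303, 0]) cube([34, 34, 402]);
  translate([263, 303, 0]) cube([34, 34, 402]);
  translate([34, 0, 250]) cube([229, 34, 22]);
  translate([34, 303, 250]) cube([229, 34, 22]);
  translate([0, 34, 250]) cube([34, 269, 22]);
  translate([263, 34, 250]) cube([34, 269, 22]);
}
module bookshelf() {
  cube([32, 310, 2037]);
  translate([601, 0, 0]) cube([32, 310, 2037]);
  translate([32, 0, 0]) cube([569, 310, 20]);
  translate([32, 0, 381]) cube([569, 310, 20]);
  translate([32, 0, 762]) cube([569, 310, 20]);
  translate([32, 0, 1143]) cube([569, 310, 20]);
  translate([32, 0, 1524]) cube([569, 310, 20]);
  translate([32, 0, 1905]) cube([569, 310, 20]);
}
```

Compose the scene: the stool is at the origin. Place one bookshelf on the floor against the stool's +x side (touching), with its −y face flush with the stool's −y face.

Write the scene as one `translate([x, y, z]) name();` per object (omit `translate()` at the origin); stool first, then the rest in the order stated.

stool();
translate([297, 0, 0]) bookshelf();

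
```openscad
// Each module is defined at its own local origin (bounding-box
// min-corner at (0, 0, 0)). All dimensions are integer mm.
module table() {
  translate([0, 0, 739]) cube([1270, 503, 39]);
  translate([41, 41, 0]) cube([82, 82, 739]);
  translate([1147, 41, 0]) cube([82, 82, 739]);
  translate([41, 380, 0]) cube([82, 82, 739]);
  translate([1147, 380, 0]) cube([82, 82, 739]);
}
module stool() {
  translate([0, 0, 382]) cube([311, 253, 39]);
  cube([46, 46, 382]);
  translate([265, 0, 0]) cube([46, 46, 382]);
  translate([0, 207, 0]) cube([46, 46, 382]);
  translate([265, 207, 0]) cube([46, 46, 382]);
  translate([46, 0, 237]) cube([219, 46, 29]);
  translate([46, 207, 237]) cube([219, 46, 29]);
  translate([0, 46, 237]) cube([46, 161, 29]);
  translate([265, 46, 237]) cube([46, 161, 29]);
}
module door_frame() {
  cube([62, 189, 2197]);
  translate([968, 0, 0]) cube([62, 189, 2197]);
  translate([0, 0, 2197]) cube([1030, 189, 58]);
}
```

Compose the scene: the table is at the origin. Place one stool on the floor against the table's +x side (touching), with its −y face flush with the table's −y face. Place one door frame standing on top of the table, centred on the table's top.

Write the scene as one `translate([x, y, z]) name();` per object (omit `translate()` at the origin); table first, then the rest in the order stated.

table();
translate([1270, 0, 0]) stool();
translate([120, 157, 778]) door_frame();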